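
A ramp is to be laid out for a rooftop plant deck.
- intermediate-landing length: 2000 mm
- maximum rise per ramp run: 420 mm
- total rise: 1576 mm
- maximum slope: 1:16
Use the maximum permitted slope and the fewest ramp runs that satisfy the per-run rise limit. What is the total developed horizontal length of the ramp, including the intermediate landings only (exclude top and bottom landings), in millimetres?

31216 mm

1576 / 420 = 3.75, so 4 ramp runs are needed. That means 3 intermediate landings.
Ramp run (horizontal) at 1:16: 1576 × 16 = 25216 mm.
Intermediate landings: 3 × 2000 = 6000 mm.
Total developed length = 25216 + 6000 = 31216 mm.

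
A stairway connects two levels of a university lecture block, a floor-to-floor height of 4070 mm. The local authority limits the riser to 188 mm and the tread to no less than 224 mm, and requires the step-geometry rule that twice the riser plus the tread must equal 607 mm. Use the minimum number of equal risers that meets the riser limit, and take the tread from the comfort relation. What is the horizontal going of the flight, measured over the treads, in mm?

4977 mm

4070 / 188 = 21.65, so 22 risers are needed.
Each riser is 4070/22 = 185 mm (≤ 188 mm).
From 2R + T = 607: T = 607 − 370 = 237 mm.
Going = (22 − 1) × 237 = 4977 mm.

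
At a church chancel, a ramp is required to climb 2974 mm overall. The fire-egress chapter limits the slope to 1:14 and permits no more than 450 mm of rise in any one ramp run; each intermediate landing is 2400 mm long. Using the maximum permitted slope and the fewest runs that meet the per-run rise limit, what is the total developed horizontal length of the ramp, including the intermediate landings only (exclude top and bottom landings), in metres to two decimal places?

56.04 m

2974 / 450 = 6.61, so 7 ramp runs are needed. That means 6 intermediate landings.
Horizontal run for 2974 mm of rise at 1:14 is 2974 × 14 = 41636 mm.
Intermediate landings: 6 × 2400 = 14400 mm.
Developed length = 41636 + 14400 = 56036 mm.
= 56.04 m.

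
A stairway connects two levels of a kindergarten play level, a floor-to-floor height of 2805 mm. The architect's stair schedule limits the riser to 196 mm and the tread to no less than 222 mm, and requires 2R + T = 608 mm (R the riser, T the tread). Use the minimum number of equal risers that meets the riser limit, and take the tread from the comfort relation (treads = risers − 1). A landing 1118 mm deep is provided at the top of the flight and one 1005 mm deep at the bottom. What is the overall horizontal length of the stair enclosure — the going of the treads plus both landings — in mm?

At most 196 each: 2805/196 = 14.31, giving 15 risers.
Each riser is 2805/15 = 187 mm (≤ 196 mm).
T = 608 − 2·187 = 234 mm, which satisfies the 222 mm minimum.
Treads = 15 − 1 = 14; going = 14 × 234 = 3276 mm.
Add landings: 3276 + 1118 + 1005 = 5399 mm.

5399 mm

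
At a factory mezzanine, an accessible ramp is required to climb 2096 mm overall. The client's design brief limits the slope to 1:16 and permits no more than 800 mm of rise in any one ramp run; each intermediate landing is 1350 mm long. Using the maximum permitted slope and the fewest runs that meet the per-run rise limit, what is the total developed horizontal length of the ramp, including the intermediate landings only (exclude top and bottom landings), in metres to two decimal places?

⌈2096/800⌉ = 3 ramp runs. That means 2 intermediate landings.
Ramp run (horizontal) at 1:16: 2096 × 16 = 33536 mm.
2 intermediate landings contribute 2 × 1350 = 2700 mm.
Total developed length = 33536 + 2700 = 36236 mm.
= 36.24 m.

36.24 m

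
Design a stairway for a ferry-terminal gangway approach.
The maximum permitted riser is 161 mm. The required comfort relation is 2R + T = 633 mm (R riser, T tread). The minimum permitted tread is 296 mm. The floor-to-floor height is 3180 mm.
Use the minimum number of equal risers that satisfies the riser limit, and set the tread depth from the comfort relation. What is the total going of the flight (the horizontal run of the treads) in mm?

3180 / 161 = 19.75, so 20 risers are needed.
Riser R = 3180 / 20 = 159 mm, within the 161 mm limit.
From 2R + T = 633: T = 633 − 318 = 315 mm.
Going = (20 − 1) × 315 = 5985 mm.

5985 mm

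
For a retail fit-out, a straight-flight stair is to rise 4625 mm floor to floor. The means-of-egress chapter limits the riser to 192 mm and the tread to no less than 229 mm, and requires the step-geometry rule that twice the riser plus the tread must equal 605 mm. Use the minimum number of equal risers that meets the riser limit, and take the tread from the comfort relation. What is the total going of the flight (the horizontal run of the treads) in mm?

5640 mm

4625 / 192 = 24.09, so 25 risers are needed.
Riser R = 4625 / 25 = 185 mm, within the 192 mm limit.
Tread T = 605 − 2 × 185 = 235 mm (≥ 229 mm).
Going = (25 − 1) × 235 = 5640 mm.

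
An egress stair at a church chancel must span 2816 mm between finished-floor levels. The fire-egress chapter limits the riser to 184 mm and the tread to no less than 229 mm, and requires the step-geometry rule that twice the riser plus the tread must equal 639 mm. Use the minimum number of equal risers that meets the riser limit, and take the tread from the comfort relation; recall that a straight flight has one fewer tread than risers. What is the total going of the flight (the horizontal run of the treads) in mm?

⌈2816/184⌉ = 16 risers.
Each riser is 2816/16 = 176 mm (≤ 184 mm).
Tread T = 639 − 2 × 176 = 287 mm (≥ 229 mm).
Going = (16 − 1) × 287 = 4305 mm.

4305 mm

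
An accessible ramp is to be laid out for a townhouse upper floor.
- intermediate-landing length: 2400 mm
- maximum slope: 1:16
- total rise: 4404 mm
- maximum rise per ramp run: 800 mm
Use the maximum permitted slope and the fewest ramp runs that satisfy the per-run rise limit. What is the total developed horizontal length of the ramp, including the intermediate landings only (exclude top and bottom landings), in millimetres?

4404 / 800 = 5.50, so 6 ramp runs are needed. That means 5 intermediate landings.
Ramp run (horizontal) at 1:16: 4404 × 16 = 70464 mm.
5 intermediate landings contribute 5 × 2400 = 12000 mm.
Developed length = 70464 + 12000 = 82464 mm.

82464 mm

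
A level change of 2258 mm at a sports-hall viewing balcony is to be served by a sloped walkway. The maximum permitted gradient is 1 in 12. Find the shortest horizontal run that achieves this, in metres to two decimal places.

At 1:12 the run is 12 × 2258 = 27096 mm.
27096 mm = 27.10 m.

27.10 m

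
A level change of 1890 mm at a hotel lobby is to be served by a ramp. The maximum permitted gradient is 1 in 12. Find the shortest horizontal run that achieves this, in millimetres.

Run = rise × 12 = 1890 × 12 = 22680 mm.

22680 mm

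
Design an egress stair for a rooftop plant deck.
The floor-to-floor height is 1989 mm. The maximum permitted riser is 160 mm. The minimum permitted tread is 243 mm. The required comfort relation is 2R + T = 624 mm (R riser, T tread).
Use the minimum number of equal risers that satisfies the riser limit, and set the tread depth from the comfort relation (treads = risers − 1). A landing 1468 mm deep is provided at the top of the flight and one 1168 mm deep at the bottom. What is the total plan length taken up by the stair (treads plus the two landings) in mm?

6452 mm

1989 / 160 = 12.43, so 13 risers are needed.
Riser R = 1989 / 13 = 153 mm, within the 160 mm limit.
Tread T = 624 − 2 × 153 = 318 mm (≥ 243 mm).
Going = (13 − 1) × 318 = 3816 mm.
Add landings: 3816 + 1468 + 1168 = 6452 mm.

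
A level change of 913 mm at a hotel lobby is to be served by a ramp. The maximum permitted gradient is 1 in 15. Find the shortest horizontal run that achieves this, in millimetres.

13695 mm

At 1:15 the run is 15 × 913 = 13695 mm.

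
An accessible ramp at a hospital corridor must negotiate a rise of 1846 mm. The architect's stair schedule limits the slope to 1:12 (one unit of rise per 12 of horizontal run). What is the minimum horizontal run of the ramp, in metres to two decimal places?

Run = rise × 12 = 1846 × 12 = 22152 mm.
22152 mm = 22.15 m.

22.15 m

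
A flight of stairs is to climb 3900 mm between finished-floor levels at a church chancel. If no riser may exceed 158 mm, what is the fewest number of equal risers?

3900 / 158 = 24.684 → round up to 25 risers.

25 risers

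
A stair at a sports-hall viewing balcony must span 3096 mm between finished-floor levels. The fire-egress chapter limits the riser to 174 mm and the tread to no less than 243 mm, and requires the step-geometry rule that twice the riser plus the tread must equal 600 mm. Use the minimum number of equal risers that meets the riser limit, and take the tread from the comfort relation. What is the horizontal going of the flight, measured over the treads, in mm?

⌈3096/174⌉ = 18 risers.
Riser R = 3096 / 18 = 172 mm, within the 174 mm limit.
Tread T = 600 − 2 × 172 = 256 mm (≥ 243 mm).
18 risers give 17 treads; going = 17 × 256 = 4352 mm.

4352 mm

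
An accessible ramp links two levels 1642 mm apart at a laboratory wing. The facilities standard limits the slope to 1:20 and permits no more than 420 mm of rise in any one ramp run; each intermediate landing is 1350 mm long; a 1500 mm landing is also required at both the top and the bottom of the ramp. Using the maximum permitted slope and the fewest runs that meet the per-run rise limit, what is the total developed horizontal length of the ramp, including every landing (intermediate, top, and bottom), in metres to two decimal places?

At most 420 each: 1642/420 = 3.91, giving 4 ramp runs. That means 3 intermediate landings.
Horizontal run for 1642 mm of rise at 1:20 is 1642 × 20 = 32840 mm.
3 intermediate landings contribute 3 × 1350 = 4050 mm.
Top and bottom landings: 2 × 1500 = 3000 mm.
Total = 32840 + 4050 + 3000 = 39890 mm.
= 39.89 m.

39.89 m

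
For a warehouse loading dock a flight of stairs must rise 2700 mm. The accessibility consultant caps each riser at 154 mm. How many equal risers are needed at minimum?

18 risers

⌈2700/154⌉ = 18 risers.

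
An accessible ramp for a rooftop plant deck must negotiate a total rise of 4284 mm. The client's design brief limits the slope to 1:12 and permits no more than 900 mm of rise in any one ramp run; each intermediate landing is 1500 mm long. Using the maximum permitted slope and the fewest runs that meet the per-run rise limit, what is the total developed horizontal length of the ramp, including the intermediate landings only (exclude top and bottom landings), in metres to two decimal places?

57.41 m

4284 / 900 = 4.76, so 5 ramp runs are needed. That means 4 intermediate landings.
Horizontal run for 4284 mm of rise at 1:12 is 4284 × 12 = 51408 mm.
Intermediate landings: 4 × 1500 = 6000 mm.
Developed length = 51408 + 6000 = 57408 mm.
= 57.41 m.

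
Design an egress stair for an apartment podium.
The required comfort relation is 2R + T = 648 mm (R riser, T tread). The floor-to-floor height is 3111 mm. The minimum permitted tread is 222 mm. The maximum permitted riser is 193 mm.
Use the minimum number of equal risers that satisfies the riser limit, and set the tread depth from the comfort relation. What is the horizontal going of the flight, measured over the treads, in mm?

4512 mm

3111 / 193 = 16.119 → round up to 17 risers.
Each riser is 3111/17 = 183 mm (≤ 193 mm).
From 2R + T = 648: T = 648 − 366 = 282 mm.
17 risers give 16 treads; going = 16 × 282 = 4512 mm.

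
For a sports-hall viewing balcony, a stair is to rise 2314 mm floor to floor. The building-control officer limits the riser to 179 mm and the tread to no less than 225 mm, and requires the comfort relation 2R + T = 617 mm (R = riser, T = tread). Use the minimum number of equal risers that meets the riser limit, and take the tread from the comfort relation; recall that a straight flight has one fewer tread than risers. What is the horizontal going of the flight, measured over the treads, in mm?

⌈2314/179⌉ = 13 risers.
Each riser is 2314/13 = 178 mm (≤ 179 mm).
Tread T = 617 − 2 × 178 = 261 mm (≥ 225 mm).
Going = (13 − 1) × 261 = 3132 mm.

3132 mm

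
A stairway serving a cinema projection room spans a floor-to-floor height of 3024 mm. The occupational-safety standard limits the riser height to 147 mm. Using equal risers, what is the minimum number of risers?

3024 / 147 = 20.57, so 21 risers are needed.

21 risers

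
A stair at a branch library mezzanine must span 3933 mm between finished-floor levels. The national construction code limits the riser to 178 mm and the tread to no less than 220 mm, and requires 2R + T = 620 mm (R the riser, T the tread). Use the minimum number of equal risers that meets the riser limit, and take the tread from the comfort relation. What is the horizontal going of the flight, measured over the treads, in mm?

3933 / 178 = 22.10, so 23 risers are needed.
R = 3933 ÷ 23 = 171 mm.
Tread T = 620 − 2 × 171 = 278 mm (≥ 220 mm).
Going = (23 − 1) × 278 = 6116 mm.

6116 mm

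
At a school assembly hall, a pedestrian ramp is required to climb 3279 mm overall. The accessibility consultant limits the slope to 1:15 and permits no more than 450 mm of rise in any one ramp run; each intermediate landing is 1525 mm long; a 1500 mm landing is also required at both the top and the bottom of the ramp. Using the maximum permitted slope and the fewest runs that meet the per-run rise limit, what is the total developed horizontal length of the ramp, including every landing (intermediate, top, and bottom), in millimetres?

At most 450 each: 3279/450 = 7.29, giving 8 ramp runs. That means 7 intermediate landings.
Ramp run (horizontal) at 1:15: 3279 × 15 = 49185 mm.
7 intermediate landings contribute 7 × 1525 = 10675 mm.
Top and bottom landings: 2 × 1500 = 3000 mm.
Total = 49185 + 10675 + 3000 = 62860 mm.

62860 mm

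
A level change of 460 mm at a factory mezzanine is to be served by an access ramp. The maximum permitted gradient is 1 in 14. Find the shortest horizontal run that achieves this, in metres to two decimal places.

6.44 m

At 1:14 the run is 14 × 460 = 6440 mm.
6440 mm = 6.44 m.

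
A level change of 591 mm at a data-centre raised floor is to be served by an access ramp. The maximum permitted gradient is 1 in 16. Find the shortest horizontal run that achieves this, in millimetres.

9456 mm

Run = rise × 16 = 591 × 16 = 9456 mm.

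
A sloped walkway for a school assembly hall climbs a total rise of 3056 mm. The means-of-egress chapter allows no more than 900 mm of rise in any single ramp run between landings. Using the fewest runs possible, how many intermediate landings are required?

3 intermediate landings

3056 / 900 = 3.396 → round up to 4 ramp runs.
4 runs are separated by 3 intermediate landings.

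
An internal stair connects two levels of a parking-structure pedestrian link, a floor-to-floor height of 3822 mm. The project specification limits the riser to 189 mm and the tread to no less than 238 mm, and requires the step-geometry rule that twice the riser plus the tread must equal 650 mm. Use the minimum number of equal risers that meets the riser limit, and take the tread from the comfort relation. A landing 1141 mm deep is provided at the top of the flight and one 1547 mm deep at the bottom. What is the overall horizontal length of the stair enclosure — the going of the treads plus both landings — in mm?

8408 mm

3822 / 189 = 20.222 → round up to 21 risers.
Each riser is 3822/21 = 182 mm (≤ 189 mm).
Tread T = 650 − 2 × 182 = 286 mm (≥ 238 mm).
21 risers give 20 treads; going = 20 × 286 = 5720 mm.
Add landings: 5720 + 1141 + 1547 = 8408 mm.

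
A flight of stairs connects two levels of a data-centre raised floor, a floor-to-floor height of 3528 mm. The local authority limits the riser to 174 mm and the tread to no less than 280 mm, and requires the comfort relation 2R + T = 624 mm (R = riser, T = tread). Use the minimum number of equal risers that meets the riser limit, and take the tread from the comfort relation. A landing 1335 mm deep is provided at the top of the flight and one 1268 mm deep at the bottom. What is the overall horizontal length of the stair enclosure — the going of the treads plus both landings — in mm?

8363 mm

3528 / 174 = 20.28, so 21 risers are needed.
R = 3528 ÷ 21 = 168 mm.
Tread T = 624 − 2 × 168 = 288 mm (≥ 280 mm).
Treads = 21 − 1 = 20; going = 20 × 288 = 5760 mm.
Add landings: 5760 + 1335 + 1268 = 8363 mm.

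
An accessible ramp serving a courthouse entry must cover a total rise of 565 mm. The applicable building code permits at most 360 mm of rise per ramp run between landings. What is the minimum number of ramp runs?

565 / 360 = 1.569 → round up to 2 ramp runs.

2 runs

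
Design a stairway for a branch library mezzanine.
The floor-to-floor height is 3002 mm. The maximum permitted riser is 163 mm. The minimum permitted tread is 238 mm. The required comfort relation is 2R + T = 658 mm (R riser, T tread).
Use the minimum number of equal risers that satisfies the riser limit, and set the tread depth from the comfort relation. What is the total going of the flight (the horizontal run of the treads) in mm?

At most 163 each: 3002/163 = 18.42, giving 19 risers.
Each riser is 3002/19 = 158 mm (≤ 163 mm).
From 2R + T = 658: T = 658 − 316 = 342 mm.
19 risers give 18 treads; going = 18 × 342 = 6156 mm.

6156 mm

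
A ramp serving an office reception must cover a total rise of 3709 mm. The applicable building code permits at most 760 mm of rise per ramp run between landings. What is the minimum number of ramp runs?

5 runs

3709 / 760 = 4.880 → round up to 5 ramp runs.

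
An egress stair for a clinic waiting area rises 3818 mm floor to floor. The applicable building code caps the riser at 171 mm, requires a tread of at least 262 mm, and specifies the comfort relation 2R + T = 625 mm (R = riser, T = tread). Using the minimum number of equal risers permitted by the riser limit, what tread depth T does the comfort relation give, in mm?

3818 / 171 = 22.327 → round up to 23 risers.
Each riser is 3818/23 = 166 mm (≤ 171 mm).
T = 625 − 2·166 = 293 mm, which satisfies the 262 mm minimum.

293 mm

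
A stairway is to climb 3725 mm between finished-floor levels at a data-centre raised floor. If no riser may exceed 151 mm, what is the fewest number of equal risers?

At most 151 each: 3725/151 = 24.67, giving 25 risers.

25 risers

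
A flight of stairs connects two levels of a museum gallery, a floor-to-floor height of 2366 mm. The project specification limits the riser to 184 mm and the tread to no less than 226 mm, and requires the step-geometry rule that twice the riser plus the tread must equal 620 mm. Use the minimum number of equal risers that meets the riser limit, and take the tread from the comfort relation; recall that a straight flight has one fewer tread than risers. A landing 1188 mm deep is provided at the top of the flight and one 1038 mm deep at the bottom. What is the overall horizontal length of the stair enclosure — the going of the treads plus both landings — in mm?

5298 mm

⌈2366/184⌉ = 13 risers.
Each riser is 2366/13 = 182 mm (≤ 184 mm).
Tread T = 620 − 2 × 182 = 256 mm (≥ 226 mm).
Treads = 13 − 1 = 12; going = 12 × 256 = 3072 mm.
Enclosure = 3072 + 1188 + 1038 = 5298 mm.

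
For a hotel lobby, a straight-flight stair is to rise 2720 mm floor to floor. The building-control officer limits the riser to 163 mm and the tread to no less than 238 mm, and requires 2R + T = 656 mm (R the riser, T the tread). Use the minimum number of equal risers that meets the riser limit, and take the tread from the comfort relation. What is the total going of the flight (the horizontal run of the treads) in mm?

5376 mm

2720 / 163 = 16.69, so 17 risers are needed.
Each riser is 2720/17 = 160 mm (≤ 163 mm).
T = 656 − 2·160 = 336 mm, which satisfies the 238 mm minimum.
17 risers give 16 treads; going = 16 × 336 = 5376 mm.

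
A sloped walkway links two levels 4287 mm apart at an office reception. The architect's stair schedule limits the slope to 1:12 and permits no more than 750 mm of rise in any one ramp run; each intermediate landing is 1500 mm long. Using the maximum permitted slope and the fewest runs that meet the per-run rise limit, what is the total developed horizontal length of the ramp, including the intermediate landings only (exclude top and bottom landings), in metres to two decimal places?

58.94 m

⌈4287/750⌉ = 6 ramp runs. That means 5 intermediate landings.
Horizontal run for 4287 mm of rise at 1:12 is 4287 × 12 = 51444 mm.
5 intermediate landings contribute 5 × 1500 = 7500 mm.
Total developed length = 51444 + 7500 = 58944 mm.
= 58.94 m.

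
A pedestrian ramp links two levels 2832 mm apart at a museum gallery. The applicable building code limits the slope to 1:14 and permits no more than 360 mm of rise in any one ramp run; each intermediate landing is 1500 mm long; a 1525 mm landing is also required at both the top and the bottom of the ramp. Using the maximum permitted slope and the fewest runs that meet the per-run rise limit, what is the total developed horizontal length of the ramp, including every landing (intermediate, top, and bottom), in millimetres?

⌈2832/360⌉ = 8 ramp runs. That means 7 intermediate landings.
Horizontal run for 2832 mm of rise at 1:14 is 2832 × 14 = 39648 mm.
Intermediate landings: 7 × 1500 = 10500 mm.
Top and bottom landings: 2 × 1525 = 3050 mm.
Total = 39648 + 10500 + 3050 = 53198 mm.

53198 mm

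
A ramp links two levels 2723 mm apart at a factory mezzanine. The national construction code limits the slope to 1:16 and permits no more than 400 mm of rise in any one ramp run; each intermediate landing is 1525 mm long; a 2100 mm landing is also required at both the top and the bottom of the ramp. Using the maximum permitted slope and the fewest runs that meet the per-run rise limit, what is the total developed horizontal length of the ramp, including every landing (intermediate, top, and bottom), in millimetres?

56918 mm

2723 / 400 = 6.808 → round up to 7 ramp runs. That means 6 intermediate landings.
Ramp run (horizontal) at 1:16: 2723 × 16 = 43568 mm.
6 intermediate landings contribute 6 × 1525 = 9150 mm.
Top and bottom landings: 2 × 2100 = 4200 mm.
Total = 43568 + 9150 + 4200 = 56918 mm.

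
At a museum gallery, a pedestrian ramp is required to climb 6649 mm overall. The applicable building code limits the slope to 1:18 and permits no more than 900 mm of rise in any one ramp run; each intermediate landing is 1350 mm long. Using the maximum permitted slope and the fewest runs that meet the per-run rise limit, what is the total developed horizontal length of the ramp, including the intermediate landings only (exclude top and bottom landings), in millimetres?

129132 mm

6649 / 900 = 7.388 → round up to 8 ramp runs. That means 7 intermediate landings.
Ramp run (horizontal) at 1:18: 6649 × 18 = 119682 mm.
7 intermediate landings contribute 7 × 1350 = 9450 mm.
Developed length = 119682 + 9450 = 129132 mm.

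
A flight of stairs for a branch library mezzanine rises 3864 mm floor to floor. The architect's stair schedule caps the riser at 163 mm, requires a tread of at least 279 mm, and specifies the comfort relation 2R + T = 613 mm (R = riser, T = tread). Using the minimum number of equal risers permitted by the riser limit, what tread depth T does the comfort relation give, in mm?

3864 / 163 = 23.71, so 24 risers are needed.
Riser R = 3864 / 24 = 161 mm, within the 163 mm limit.
From 2R + T = 613: T = 613 − 322 = 291 mm.

291 mm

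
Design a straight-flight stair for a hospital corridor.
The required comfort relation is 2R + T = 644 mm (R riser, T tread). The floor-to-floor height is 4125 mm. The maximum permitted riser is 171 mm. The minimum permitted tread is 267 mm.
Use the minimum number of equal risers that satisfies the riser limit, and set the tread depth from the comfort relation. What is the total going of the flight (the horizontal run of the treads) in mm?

7536 mm

At most 171 each: 4125/171 = 24.12, giving 25 risers.
R = 4125 ÷ 25 = 165 mm.
Tread T = 644 − 2 × 165 = 314 mm (≥ 267 mm).
Treads = 25 − 1 = 24; going = 24 × 314 = 7536 mm.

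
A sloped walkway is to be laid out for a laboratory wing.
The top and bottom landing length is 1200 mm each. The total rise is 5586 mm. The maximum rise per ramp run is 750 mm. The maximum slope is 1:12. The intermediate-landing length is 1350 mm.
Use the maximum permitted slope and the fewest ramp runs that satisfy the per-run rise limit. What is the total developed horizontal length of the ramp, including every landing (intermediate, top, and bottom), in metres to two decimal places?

78.88 m

At most 750 each: 5586/750 = 7.45, giving 8 ramp runs. That means 7 intermediate landings.
Ramp run (horizontal) at 1:12: 5586 × 12 = 67032 mm.
Intermediate landings: 7 × 1350 = 9450 mm.
Top and bottom landings: 2 × 1200 = 2400 mm.
Total = 67032 + 9450 + 2400 = 78882 mm.
= 78.88 m.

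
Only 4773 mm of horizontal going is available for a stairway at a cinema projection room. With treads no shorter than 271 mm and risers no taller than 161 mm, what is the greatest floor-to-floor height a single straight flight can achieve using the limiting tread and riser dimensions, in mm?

2898 mm

Treads that fit: ⌊4773 / 271⌋ = 17.
Risers = treads + 1 = 18.
Maximum height = 18 × 161 = 2898 mm.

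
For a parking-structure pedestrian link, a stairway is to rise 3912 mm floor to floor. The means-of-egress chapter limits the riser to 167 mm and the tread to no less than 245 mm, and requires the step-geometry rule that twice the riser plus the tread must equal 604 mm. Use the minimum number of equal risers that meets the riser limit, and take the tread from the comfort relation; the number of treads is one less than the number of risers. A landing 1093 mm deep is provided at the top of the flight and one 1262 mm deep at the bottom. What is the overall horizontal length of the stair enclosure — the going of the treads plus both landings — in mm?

At most 167 each: 3912/167 = 23.43, giving 24 risers.
Each riser is 3912/24 = 163 mm (≤ 167 mm).
T = 604 − 2·163 = 278 mm, which satisfies the 245 mm minimum.
24 risers give 23 treads; going = 23 × 278 = 6394 mm.
Enclosure = 6394 + 1093 + 1262 = 8749 mm.

8749 mm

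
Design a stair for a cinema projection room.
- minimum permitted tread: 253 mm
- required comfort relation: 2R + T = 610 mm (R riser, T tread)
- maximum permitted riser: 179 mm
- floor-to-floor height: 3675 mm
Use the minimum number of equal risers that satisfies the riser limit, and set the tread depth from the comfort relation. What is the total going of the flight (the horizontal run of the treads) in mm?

3675 / 179 = 20.53, so 21 risers are needed.
R = 3675 ÷ 21 = 175 mm.
From 2R + T = 610: T = 610 − 350 = 260 mm.
21 risers give 20 treads; going = 20 × 260 = 5200 mm.

5200 mm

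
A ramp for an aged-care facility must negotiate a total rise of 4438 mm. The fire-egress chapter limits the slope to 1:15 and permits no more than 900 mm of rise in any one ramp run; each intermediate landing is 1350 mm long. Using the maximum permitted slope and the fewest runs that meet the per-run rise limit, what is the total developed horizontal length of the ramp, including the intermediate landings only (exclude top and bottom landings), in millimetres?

⌈4438/900⌉ = 5 ramp runs. That means 4 intermediate landings.
Horizontal run for 4438 mm of rise at 1:15 is 4438 × 15 = 66570 mm.
4 intermediate landings contribute 4 × 1350 = 5400 mm.
Developed length = 66570 + 5400 = 71970 mm.

71970 mm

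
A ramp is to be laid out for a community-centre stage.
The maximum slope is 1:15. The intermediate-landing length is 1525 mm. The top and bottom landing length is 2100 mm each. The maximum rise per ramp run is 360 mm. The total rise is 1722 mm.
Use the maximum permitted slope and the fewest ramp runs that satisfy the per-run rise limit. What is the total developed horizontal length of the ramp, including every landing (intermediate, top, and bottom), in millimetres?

At most 360 each: 1722/360 = 4.78, giving 5 ramp runs. That means 4 intermediate landings.
Ramp run (horizontal) at 1:15: 1722 × 15 = 25830 mm.
Intermediate landings: 4 × 1525 = 6100 mm.
Top and bottom landings: 2 × 2100 = 4200 mm.
Total = 25830 + 6100 + 4200 = 36130 mm.

36130 mm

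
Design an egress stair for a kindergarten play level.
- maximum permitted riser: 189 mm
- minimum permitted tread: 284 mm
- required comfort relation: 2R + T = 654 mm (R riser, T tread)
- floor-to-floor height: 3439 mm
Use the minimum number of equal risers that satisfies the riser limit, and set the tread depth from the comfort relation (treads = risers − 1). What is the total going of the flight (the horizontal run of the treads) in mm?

At most 189 each: 3439/189 = 18.20, giving 19 risers.
Riser R = 3439 / 19 = 181 mm, within the 189 mm limit.
Tread T = 654 − 2 × 181 = 292 mm (≥ 284 mm).
Treads = 19 − 1 = 18; going = 18 × 292 = 5256 mm.

5256 mm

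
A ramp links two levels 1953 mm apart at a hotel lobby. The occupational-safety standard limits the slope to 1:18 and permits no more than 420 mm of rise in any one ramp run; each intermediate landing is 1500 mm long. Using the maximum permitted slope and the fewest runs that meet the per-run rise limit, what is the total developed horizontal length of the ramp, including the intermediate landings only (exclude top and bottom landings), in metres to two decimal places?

⌈1953/420⌉ = 5 ramp runs. That means 4 intermediate landings.
Horizontal run for 1953 mm of rise at 1:18 is 1953 × 18 = 35154 mm.
Intermediate landings: 4 × 1500 = 6000 mm.
Total developed length = 35154 + 6000 = 41154 mm.
= 41.15 m.

41.15 m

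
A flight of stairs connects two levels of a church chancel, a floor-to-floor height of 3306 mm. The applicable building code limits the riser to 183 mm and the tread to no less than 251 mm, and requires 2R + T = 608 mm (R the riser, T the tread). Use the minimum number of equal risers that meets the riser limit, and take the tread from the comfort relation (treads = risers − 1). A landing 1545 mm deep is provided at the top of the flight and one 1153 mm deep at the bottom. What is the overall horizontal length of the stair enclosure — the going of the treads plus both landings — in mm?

7378 mm

At most 183 each: 3306/183 = 18.07, giving 19 risers.
R = 3306 ÷ 19 = 174 mm.
From 2R + T = 608: T = 608 − 348 = 260 mm.
Going = (19 − 1) × 260 = 4680 mm.
Add landings: 4680 + 1545 + 1153 = 7378 mm.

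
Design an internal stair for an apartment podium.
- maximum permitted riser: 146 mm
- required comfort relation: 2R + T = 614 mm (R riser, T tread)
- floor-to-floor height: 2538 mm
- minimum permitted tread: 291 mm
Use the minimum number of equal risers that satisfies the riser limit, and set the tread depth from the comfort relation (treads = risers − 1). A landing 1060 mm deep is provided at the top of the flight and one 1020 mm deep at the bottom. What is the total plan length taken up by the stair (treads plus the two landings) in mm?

2538 / 146 = 17.38, so 18 risers are needed.
Riser R = 2538 / 18 = 141 mm, within the 146 mm limit.
Tread T = 614 − 2 × 141 = 332 mm (≥ 291 mm).
18 risers give 17 treads; going = 17 × 332 = 5644 mm.
Add landings: 5644 + 1060 + 1020 = 7724 mm.

7724 mm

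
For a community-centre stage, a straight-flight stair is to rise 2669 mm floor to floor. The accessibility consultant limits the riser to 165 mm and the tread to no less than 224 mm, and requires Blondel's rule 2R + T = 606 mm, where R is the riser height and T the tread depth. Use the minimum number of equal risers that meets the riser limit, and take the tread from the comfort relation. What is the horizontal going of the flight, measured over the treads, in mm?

2669 / 165 = 16.18, so 17 risers are needed.
R = 2669 ÷ 17 = 157 mm.
From 2R + T = 606: T = 606 − 314 = 292 mm.
17 risers give 16 treads; going = 16 × 292 = 4672 mm.

4672 mm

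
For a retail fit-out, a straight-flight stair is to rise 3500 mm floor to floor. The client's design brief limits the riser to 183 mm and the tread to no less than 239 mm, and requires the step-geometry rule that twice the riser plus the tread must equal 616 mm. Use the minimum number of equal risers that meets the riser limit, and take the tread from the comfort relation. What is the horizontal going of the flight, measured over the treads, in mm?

3500 / 183 = 19.13, so 20 risers are needed.
Riser R = 3500 / 20 = 175 mm, within the 183 mm limit.
Tread T = 616 − 2 × 175 = 266 mm (≥ 239 mm).
Treads = 20 − 1 = 19; going = 19 × 266 = 5054 mm.

5054 mm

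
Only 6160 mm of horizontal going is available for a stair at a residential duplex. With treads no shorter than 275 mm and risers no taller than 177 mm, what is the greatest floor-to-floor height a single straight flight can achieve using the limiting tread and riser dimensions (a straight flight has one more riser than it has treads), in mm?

4071 mm

6160 / 275 = 22.40, so 22 treads fit.
Risers = treads + 1 = 23.
Maximum height = 23 × 177 = 4071 mm.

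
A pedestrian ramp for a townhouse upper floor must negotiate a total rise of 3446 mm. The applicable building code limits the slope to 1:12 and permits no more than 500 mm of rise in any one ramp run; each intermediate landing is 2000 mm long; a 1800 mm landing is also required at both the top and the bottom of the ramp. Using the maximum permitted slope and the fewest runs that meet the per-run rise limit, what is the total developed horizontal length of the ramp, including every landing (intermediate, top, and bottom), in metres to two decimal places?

3446 / 500 = 6.892 → round up to 7 ramp runs. That means 6 intermediate landings.
Horizontal run for 3446 mm of rise at 1:12 is 3446 × 12 = 41352 mm.
6 intermediate landings contribute 6 × 2000 = 12000 mm.
Top and bottom landings: 2 × 1800 = 3600 mm.
Total = 41352 + 12000 + 3600 = 56952 mm.
= 56.95 m.

56.95 m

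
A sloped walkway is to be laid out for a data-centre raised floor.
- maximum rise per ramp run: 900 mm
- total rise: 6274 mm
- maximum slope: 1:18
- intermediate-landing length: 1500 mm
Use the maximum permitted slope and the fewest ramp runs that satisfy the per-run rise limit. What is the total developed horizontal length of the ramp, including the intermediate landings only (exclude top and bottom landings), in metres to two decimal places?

121.93 m

6274 / 900 = 6.97, so 7 ramp runs are needed. That means 6 intermediate landings.
Horizontal run for 6274 mm of rise at 1:18 is 6274 × 18 = 112932 mm.
Intermediate landings: 6 × 1500 = 9000 mm.
Total developed length = 112932 + 9000 = 121932 mm.
= 121.93 m.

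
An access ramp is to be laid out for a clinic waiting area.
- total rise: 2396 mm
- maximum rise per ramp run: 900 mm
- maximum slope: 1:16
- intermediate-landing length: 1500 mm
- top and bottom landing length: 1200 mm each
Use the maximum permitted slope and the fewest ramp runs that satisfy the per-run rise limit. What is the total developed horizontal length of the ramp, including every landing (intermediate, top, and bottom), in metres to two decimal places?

2396 / 900 = 2.66, so 3 ramp runs are needed. That means 2 intermediate landings.
Ramp run (horizontal) at 1:16: 2396 × 16 = 38336 mm.
2 intermediate landings contribute 2 × 1500 = 3000 mm.
Top and bottom landings: 2 × 1200 = 2400 mm.
Total = 38336 + 3000 + 2400 = 43736 mm.
= 43.74 m.

43.74 m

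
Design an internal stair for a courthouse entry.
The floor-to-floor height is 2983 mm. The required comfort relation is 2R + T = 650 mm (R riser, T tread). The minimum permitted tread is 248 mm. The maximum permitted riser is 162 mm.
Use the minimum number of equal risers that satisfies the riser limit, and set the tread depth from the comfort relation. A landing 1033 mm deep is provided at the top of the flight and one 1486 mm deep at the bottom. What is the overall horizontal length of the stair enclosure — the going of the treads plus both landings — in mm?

8567 mm

⌈2983/162⌉ = 19 risers.
Riser R = 2983 / 19 = 157 mm, within the 162 mm limit.
Tread T = 650 − 2 × 157 = 336 mm (≥ 248 mm).
Treads = 19 − 1 = 18; going = 18 × 336 = 6048 mm.
Add landings: 6048 + 1033 + 1486 = 8567 mm.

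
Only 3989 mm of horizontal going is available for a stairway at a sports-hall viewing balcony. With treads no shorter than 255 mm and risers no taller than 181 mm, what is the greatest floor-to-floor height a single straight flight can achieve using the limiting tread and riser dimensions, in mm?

Treads that fit: ⌊3989 / 255⌋ = 15.
Risers = treads + 1 = 16.
Maximum height = 16 × 181 = 2896 mm.

2896 mm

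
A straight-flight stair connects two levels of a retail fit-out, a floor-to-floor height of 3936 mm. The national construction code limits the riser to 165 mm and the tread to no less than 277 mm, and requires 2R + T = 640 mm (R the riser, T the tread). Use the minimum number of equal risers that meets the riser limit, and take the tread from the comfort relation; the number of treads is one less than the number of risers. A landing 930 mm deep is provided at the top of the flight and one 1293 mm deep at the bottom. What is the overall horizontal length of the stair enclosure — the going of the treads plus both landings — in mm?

3936 / 165 = 23.85, so 24 risers are needed.
Riser R = 3936 / 24 = 164 mm, within the 165 mm limit.
Tread T = 640 − 2 × 164 = 312 mm (≥ 277 mm).
Treads = 24 − 1 = 23; going = 23 × 312 = 7176 mm.
Add landings: 7176 + 930 + 1293 = 9399 mm.

9399 mm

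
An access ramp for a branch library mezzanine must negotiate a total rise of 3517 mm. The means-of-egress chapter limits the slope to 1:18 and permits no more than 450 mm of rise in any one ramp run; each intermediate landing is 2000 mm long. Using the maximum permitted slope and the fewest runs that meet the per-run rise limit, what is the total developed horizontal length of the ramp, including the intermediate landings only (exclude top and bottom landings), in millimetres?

77306 mm

3517 / 450 = 7.82, so 8 ramp runs are needed. That means 7 intermediate landings.
Ramp run (horizontal) at 1:18: 3517 × 18 = 63306 mm.
Intermediate landings: 7 × 2000 = 14000 mm.
Total developed length = 63306 + 14000 = 77306 mm.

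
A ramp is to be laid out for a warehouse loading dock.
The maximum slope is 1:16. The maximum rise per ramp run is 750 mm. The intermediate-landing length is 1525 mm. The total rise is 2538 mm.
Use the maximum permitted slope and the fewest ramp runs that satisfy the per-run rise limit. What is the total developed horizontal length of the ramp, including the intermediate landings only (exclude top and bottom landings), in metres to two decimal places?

45.18 m

⌈2538/750⌉ = 4 ramp runs. That means 3 intermediate landings.
Ramp run (horizontal) at 1:16: 2538 × 16 = 40608 mm.
Intermediate landings: 3 × 1525 = 4575 mm.
Total developed length = 40608 + 4575 = 45183 mm.
= 45.18 m.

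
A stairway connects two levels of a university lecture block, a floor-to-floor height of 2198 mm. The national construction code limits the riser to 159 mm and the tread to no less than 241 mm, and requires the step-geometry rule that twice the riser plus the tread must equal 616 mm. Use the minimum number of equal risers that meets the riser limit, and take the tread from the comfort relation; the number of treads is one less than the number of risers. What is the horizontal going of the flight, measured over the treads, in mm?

At most 159 each: 2198/159 = 13.82, giving 14 risers.
Riser R = 2198 / 14 = 157 mm, within the 159 mm limit.
Tread T = 616 − 2 × 157 = 302 mm (≥ 241 mm).
14 risers give 13 treads; going = 13 × 302 = 3926 mm.

3926 mm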